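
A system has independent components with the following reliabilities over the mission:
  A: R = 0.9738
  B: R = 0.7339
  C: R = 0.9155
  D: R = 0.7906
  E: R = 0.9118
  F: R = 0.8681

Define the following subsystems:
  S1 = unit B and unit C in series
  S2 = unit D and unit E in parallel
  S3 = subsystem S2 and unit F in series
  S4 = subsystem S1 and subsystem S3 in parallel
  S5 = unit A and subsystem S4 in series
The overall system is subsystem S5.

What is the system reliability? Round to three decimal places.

0.927

Series (B and C): 0.73390 × 0.91550 = 0.67189
Parallel (D and E): 1 − (1 − 0.79060)(1 − 0.91180) = 0.98153
Series ([0.98153] and F): 0.98153 × 0.86810 = 0.85207
Parallel ([0.67189] and [0.85207]): 1 − (1 − 0.67189)(1 − 0.85207) = 0.95146
Series (A and [0.95146]): 0.97380 × 0.95146 = 0.927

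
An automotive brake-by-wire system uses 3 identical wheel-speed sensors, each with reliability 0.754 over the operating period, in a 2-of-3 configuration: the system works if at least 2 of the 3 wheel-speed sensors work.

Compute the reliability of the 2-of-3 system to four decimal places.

0.8482

R = Σ_{i=2}^{3} C(3,i) p^i (1−p)^{3−i} with p = 0.754
C(3,2)·0.754^2·0.246^1 = 0.419565
C(3,3)·0.754^3·0.246^0 = 0.428661
Sum = 0.8482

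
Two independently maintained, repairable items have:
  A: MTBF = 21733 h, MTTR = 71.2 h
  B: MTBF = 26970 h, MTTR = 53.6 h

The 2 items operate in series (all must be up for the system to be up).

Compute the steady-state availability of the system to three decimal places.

A(A) = MTBF/(MTBF+MTTR) = 21733/(21733+71.2) = 0.996735
A(B) = MTBF/(MTBF+MTTR) = 26970/(26970+53.6) = 0.998017
Series availability: 0.996735 × 0.998017 = 0.995

0.995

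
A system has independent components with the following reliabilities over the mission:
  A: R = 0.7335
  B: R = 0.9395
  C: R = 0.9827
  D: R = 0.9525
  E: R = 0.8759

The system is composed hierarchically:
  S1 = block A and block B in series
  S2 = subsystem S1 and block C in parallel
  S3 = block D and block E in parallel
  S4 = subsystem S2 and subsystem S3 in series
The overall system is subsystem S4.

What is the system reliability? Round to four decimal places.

0.9888

Series (A and B): 0.733500 × 0.939500 = 0.689123
Parallel ([0.689123] and C): 1 − (1 − 0.689123)(1 − 0.982700) = 0.994622
Parallel (D and E): 1 − (1 − 0.952500)(1 − 0.875900) = 0.994105
Series ([0.994622] and [0.994105]): 0.994622 × 0.994105 = 0.9888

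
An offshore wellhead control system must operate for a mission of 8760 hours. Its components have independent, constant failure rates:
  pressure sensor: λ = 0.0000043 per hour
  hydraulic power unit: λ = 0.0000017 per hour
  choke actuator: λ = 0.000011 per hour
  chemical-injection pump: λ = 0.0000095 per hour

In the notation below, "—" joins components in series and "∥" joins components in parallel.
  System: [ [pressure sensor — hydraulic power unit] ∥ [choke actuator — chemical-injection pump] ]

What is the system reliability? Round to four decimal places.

0.9916

R(pressure sensor) = exp(−0.0000043 × 8760) = 0.963033
R(hydraulic power unit) = exp(−0.0000017 × 8760) = 0.985218
R(choke actuator) = exp(−0.000011 × 8760) = 0.908137
R(chemical-injection pump) = exp(−0.0000095 × 8760) = 0.920149
Series (pressure sensor and hydraulic power unit): 0.963033 × 0.985218 = 0.948797
Series (choke actuator and chemical-injection pump): 0.908137 × 0.920149 = 0.835621
Parallel ([0.948797] and [0.835621]): 1 − (1 − 0.948797)(1 − 0.835621) = 0.9916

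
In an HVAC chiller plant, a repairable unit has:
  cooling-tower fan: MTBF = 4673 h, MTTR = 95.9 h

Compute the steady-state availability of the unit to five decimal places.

A(cooling-tower fan) = MTBF/(MTBF+MTTR) = 4673/(4673+95.9) = 0.97989

0.97989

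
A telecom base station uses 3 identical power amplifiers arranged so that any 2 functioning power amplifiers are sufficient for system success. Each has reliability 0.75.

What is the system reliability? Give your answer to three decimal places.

0.844

R = Σ_{i=2}^{3} C(3,i) p^i (1−p)^{3−i} with p = 0.75
C(3,2)·0.75^2·0.25^1 = 0.42188
C(3,3)·0.75^3·0.25^0 = 0.42188
Sum = 0.844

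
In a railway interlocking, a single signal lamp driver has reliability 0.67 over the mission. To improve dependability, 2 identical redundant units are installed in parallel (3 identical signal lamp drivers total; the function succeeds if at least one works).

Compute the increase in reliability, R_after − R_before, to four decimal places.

0.2941

R_before = 0.67
R_after = 1 − (1 − 0.67)^3 = 0.9641
ΔR = 0.9641 − 0.67 = 0.2941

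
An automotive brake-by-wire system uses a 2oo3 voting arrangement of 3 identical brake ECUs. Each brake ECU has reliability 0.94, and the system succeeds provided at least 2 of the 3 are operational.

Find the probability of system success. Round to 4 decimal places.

0.9896

R = Σ_{i=2}^{3} C(3,i) p^i (1−p)^{3−i} with p = 0.94
C(3,2)·0.94^2·0.06^1 = 0.159048
C(3,3)·0.94^3·0.06^0 = 0.830584
Sum = 0.9896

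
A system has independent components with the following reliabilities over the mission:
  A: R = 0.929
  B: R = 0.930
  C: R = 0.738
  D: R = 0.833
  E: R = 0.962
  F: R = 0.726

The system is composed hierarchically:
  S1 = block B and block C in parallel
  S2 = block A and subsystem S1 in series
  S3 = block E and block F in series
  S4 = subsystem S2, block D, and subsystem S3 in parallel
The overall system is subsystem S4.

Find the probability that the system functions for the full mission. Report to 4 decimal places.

0.9956

Parallel (B and C): 1 − (1 − 0.930000)(1 − 0.738000) = 0.981660
Series (A and [0.981660]): 0.929000 × 0.981660 = 0.911962
Series (E and F): 0.962000 × 0.726000 = 0.698412
Parallel ([0.911962], D, and [0.698412]): 1 − (1 − 0.911962)(1 − 0.833000)(1 − 0.698412) = 0.9956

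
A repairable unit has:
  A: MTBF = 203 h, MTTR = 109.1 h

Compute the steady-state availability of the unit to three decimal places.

A(A) = MTBF/(MTBF+MTTR) = 203/(203+109.1) = 0.650

0.650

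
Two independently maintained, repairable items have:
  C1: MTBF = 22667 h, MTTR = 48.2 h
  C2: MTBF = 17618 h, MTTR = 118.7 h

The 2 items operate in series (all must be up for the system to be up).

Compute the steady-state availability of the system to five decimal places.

A(C1) = MTBF/(MTBF+MTTR) = 22667/(22667+48.2) = 0.997878
A(C2) = MTBF/(MTBF+MTTR) = 17618/(17618+118.7) = 0.993308
Series availability: 0.997878 × 0.993308 = 0.99120

0.99120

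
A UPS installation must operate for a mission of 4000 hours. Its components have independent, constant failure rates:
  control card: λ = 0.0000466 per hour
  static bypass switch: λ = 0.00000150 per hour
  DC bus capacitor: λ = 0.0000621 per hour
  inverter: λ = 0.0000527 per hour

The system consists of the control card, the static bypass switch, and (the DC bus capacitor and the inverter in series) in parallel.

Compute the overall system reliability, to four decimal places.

0.9996

R(control card) = exp(−0.0000466 × 4000) = 0.829942
R(static bypass switch) = exp(−0.00000150 × 4000) = 0.994018
R(DC bus capacitor) = exp(−0.0000621 × 4000) = 0.780048
R(inverter) = exp(−0.0000527 × 4000) = 0.809936
Series (DC bus capacitor and inverter): 0.780048 × 0.809936 = 0.631789
Parallel (control card, static bypass switch, and [0.631789]): 1 − (1 − 0.829942)(1 − 0.994018)(1 − 0.631789) = 0.9996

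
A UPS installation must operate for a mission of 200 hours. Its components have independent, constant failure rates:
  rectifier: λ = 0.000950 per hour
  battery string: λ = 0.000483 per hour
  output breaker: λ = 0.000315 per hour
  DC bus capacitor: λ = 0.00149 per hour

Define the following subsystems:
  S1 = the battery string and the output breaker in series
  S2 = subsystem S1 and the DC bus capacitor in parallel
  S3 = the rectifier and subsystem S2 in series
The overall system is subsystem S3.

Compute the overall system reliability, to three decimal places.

R(rectifier) = exp(−0.000950 × 200) = 0.82696
R(battery string) = exp(−0.000483 × 200) = 0.90792
R(output breaker) = exp(−0.000315 × 200) = 0.93894
R(DC bus capacitor) = exp(−0.00149 × 200) = 0.74230
Series (battery string and output breaker): 0.90792 × 0.93894 = 0.85248
Parallel ([0.85248] and DC bus capacitor): 1 − (1 − 0.85248)(1 − 0.74230) = 0.96198
Series (rectifier and [0.96198]): 0.82696 × 0.96198 = 0.796

0.796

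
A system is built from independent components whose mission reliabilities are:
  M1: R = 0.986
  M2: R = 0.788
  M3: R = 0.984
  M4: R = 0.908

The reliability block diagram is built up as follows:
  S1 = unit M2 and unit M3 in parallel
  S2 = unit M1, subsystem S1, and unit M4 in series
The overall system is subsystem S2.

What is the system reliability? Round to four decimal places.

Parallel (M2 and M3): 1 − (1 − 0.788000)(1 − 0.984000) = 0.996608
Series (M1, [0.996608], and M4): 0.986000 × 0.996608 × 0.908000 = 0.8923

0.8923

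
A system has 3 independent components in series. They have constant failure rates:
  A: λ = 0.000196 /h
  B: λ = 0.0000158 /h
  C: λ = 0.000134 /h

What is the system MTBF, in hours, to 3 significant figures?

Series of exponential components: λ_sys = Σ λ_i
λ_sys = 0.000196 + 0.0000158 + 0.000134 = 3.4580e-04 /h
MTBF = 1 / λ_sys = 2890 h

2890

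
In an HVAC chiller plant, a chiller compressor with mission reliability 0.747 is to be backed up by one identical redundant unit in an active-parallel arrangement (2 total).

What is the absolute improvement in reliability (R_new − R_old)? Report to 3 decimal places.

R_before = 0.747
R_after = 1 − (1 − 0.747)^2 = 0.936
ΔR = 0.936 − 0.747 = 0.189

0.189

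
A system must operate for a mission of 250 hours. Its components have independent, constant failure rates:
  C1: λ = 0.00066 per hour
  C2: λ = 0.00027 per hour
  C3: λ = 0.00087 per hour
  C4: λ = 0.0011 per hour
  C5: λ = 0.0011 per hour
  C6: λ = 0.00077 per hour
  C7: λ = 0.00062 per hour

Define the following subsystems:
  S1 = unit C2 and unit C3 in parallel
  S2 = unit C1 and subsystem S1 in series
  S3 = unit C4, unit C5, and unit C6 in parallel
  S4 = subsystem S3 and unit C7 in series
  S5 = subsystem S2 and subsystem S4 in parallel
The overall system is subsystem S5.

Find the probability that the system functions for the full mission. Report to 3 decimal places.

R(C1) = exp(−0.00066 × 250) = 0.84789
R(C2) = exp(−0.00027 × 250) = 0.93473
R(C3) = exp(−0.00087 × 250) = 0.80453
R(C4) = exp(−0.0011 × 250) = 0.75957
R(C5) = exp(−0.0011 × 250) = 0.75957
R(C6) = exp(−0.00077 × 250) = 0.82489
R(C7) = exp(−0.00062 × 250) = 0.85642
Parallel (C2 and C3): 1 − (1 − 0.93473)(1 − 0.80453) = 0.98724
Series (C1 and [0.98724]): 0.84789 × 0.98724 = 0.83707
Parallel (C4, C5, and C6): 1 − (1 − 0.75957)(1 − 0.75957)(1 − 0.82489) = 0.98988
Series ([0.98988] and C7): 0.98988 × 0.85642 = 0.84775
Parallel ([0.83707] and [0.84775]): 1 − (1 − 0.83707)(1 − 0.84775) = 0.975

0.975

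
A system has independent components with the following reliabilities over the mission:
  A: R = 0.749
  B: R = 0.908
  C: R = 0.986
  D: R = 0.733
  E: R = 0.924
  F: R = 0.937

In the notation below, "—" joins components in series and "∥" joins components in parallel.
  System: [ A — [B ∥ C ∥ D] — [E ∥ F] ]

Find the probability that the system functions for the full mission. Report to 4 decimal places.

0.7452

Parallel (B, C, and D): 1 − (1 − 0.908000)(1 − 0.986000)(1 − 0.733000) = 0.999656
Parallel (E and F): 1 − (1 − 0.924000)(1 − 0.937000) = 0.995212
Series (A, [0.999656], and [0.995212]): 0.749000 × 0.999656 × 0.995212 = 0.7452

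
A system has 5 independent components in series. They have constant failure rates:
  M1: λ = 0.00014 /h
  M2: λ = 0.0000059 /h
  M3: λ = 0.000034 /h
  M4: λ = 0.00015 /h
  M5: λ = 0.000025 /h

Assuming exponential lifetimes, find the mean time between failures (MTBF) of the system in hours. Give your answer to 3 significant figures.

2820

Series of exponential components: λ_sys = Σ λ_i
λ_sys = 0.00014 + 0.0000059 + 0.000034 + 0.00015 + 0.000025 = 3.5490e-04 /h
MTBF = 1 / λ_sys = 2820 h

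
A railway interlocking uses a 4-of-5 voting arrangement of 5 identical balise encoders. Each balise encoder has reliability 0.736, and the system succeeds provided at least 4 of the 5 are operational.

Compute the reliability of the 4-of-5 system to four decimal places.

R = Σ_{i=4}^{5} C(5,i) p^i (1−p)^{5−i} with p = 0.736
C(5,4)·0.736^4·0.264^1 = 0.387334
C(5,5)·0.736^5·0.264^0 = 0.215968
Sum = 0.6033

0.6033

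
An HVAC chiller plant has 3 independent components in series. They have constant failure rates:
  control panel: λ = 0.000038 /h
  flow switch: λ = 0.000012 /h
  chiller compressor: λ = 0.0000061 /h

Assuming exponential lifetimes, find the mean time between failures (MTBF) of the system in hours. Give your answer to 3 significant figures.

17800

Series of exponential components: λ_sys = Σ λ_i
λ_sys = 0.000038 + 0.000012 + 0.0000061 = 5.6100e-05 /h
MTBF = 1 / λ_sys = 17800 h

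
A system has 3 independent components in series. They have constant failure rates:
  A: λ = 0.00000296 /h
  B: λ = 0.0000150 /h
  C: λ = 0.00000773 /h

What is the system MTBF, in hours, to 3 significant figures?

38900

Series of exponential components: λ_sys = Σ λ_i
λ_sys = 0.00000296 + 0.0000150 + 0.00000773 = 2.5690e-05 /h
MTBF = 1 / λ_sys = 38900 h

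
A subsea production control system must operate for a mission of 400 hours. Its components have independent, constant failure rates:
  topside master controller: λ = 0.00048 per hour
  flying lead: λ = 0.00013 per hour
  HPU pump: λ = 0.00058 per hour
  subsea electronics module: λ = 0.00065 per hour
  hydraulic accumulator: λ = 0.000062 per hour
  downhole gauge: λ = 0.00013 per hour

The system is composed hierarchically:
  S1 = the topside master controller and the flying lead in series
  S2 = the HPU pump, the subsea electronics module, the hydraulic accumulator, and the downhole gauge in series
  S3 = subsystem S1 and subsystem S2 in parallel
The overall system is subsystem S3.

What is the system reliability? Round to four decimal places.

0.9061

R(topside master controller) = exp(−0.00048 × 400) = 0.825307
R(flying lead) = exp(−0.00013 × 400) = 0.949329
R(HPU pump) = exp(−0.00058 × 400) = 0.792946
R(subsea electronics module) = exp(−0.00065 × 400) = 0.771052
R(hydraulic accumulator) = exp(−0.000062 × 400) = 0.975505
R(downhole gauge) = exp(−0.00013 × 400) = 0.949329
Series (topside master controller and flying lead): 0.825307 × 0.949329 = 0.783488
Series (HPU pump, subsea electronics module, hydraulic accumulator, and downhole gauge): 0.792946 × 0.771052 × 0.975505 × 0.949329 = 0.566205
Parallel ([0.783488] and [0.566205]): 1 − (1 − 0.783488)(1 − 0.566205) = 0.9061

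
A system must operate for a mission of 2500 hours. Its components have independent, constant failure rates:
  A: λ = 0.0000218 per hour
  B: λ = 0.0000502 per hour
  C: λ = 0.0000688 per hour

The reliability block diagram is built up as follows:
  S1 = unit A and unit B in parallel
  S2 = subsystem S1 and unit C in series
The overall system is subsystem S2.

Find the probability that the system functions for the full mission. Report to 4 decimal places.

0.8367

R(A) = exp(−0.0000218 × 2500) = 0.946959
R(B) = exp(−0.0000502 × 2500) = 0.882056
R(C) = exp(−0.0000688 × 2500) = 0.841979
Parallel (A and B): 1 − (1 − 0.946959)(1 − 0.882056) = 0.993744
Series ([0.993744] and C): 0.993744 × 0.841979 = 0.8367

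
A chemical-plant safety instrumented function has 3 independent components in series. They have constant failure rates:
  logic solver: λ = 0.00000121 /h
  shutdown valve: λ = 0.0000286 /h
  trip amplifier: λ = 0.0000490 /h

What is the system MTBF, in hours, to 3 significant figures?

12700

Series of exponential components: λ_sys = Σ λ_i
λ_sys = 0.00000121 + 0.0000286 + 0.0000490 = 7.8810e-05 /h
MTBF = 1 / λ_sys = 12700 h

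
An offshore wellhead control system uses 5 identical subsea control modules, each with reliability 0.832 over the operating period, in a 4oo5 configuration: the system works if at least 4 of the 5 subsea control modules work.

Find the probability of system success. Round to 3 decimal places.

R = Σ_{i=4}^{5} C(5,i) p^i (1−p)^{5−i} with p = 0.832
C(5,4)·0.832^4·0.168^1 = 0.40251
C(5,5)·0.832^5·0.168^0 = 0.39867
Sum = 0.801

0.801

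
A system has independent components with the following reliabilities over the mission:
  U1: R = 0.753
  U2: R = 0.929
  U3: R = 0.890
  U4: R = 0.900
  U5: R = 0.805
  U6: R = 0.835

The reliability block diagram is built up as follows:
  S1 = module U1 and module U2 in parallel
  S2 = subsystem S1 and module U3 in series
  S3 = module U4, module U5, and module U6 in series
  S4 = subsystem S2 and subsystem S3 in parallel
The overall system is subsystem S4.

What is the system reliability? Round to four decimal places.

0.9504

Parallel (U1 and U2): 1 − (1 − 0.753000)(1 − 0.929000) = 0.982463
Series ([0.982463] and U3): 0.982463 × 0.890000 = 0.874392
Series (U4, U5, and U6): 0.900000 × 0.805000 × 0.835000 = 0.604958
Parallel ([0.874392] and [0.604958]): 1 − (1 − 0.874392)(1 − 0.604958) = 0.9504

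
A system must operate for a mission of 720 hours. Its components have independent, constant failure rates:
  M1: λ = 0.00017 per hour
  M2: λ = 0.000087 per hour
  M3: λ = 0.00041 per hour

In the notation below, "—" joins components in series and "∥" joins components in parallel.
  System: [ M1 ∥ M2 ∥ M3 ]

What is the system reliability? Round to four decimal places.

R(M1) = exp(−0.00017 × 720) = 0.884794
R(M2) = exp(−0.000087 × 720) = 0.939282
R(M3) = exp(−0.00041 × 720) = 0.744383
Parallel (M1, M2, and M3): 1 − (1 − 0.884794)(1 − 0.939282)(1 − 0.744383) = 0.9982

0.9982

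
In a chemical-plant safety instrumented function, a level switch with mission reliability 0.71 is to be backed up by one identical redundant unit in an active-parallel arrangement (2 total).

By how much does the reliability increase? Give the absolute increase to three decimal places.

0.206

R_before = 0.71
R_after = 1 − (1 − 0.71)^2 = 0.916
ΔR = 0.916 − 0.71 = 0.206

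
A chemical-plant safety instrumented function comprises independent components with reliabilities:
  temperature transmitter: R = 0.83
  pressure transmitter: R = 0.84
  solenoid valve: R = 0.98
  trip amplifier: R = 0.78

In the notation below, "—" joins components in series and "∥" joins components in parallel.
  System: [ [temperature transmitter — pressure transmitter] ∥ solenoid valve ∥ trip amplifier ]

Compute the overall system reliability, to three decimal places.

0.999

Series (temperature transmitter and pressure transmitter): 0.83000 × 0.84000 = 0.69720
Parallel ([0.69720], solenoid valve, and trip amplifier): 1 − (1 − 0.69720)(1 − 0.98000)(1 − 0.78000) = 0.999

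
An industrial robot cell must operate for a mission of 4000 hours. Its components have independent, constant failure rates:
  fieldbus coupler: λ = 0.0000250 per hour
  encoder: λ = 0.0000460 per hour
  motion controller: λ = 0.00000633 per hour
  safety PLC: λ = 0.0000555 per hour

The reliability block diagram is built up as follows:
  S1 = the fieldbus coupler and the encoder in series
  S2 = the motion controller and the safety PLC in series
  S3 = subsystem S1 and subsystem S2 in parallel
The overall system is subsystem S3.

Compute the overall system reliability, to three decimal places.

0.946

R(fieldbus coupler) = exp(−0.0000250 × 4000) = 0.90484
R(encoder) = exp(−0.0000460 × 4000) = 0.83194
R(motion controller) = exp(−0.00000633 × 4000) = 0.97500
R(safety PLC) = exp(−0.0000555 × 4000) = 0.80092
Series (fieldbus coupler and encoder): 0.90484 × 0.83194 = 0.75277
Series (motion controller and safety PLC): 0.97500 × 0.80092 = 0.78090
Parallel ([0.75277] and [0.78090]): 1 − (1 − 0.75277)(1 − 0.78090) = 0.946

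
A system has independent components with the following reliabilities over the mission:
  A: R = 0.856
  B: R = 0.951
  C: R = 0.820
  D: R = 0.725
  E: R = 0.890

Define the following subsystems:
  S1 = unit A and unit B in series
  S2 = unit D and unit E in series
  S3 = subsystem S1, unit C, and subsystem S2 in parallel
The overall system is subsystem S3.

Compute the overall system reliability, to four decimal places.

0.9881

Series (A and B): 0.856000 × 0.951000 = 0.814056
Series (D and E): 0.725000 × 0.890000 = 0.645250
Parallel ([0.814056], C, and [0.645250]): 1 − (1 − 0.814056)(1 − 0.820000)(1 − 0.645250) = 0.9881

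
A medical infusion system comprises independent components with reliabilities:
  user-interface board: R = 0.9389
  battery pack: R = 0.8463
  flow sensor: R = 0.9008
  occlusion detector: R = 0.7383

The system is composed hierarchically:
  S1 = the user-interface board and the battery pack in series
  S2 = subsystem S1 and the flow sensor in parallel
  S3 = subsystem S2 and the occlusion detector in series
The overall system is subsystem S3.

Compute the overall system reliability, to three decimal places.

Series (user-interface board and battery pack): 0.93890 × 0.84630 = 0.79459
Parallel ([0.79459] and flow sensor): 1 − (1 − 0.79459)(1 − 0.90080) = 0.97962
Series ([0.97962] and occlusion detector): 0.97962 × 0.73830 = 0.723

0.723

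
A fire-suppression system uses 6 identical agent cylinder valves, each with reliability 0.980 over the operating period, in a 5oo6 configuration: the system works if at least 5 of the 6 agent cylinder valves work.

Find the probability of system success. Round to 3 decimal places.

R = Σ_{i=5}^{6} C(6,i) p^i (1−p)^{6−i} with p = 0.980
C(6,5)·0.980^5·0.020^1 = 0.10847
C(6,6)·0.980^6·0.020^0 = 0.88584
Sum = 0.994

0.994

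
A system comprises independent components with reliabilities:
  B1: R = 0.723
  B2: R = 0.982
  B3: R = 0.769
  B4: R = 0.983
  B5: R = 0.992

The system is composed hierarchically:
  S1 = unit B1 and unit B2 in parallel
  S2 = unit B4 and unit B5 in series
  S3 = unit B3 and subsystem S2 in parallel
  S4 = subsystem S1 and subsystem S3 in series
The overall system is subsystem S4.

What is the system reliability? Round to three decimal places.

Parallel (B1 and B2): 1 − (1 − 0.72300)(1 − 0.98200) = 0.99501
Series (B4 and B5): 0.98300 × 0.99200 = 0.97514
Parallel (B3 and [0.97514]): 1 − (1 − 0.76900)(1 − 0.97514) = 0.99426
Series ([0.99501] and [0.99426]): 0.99501 × 0.99426 = 0.989

0.989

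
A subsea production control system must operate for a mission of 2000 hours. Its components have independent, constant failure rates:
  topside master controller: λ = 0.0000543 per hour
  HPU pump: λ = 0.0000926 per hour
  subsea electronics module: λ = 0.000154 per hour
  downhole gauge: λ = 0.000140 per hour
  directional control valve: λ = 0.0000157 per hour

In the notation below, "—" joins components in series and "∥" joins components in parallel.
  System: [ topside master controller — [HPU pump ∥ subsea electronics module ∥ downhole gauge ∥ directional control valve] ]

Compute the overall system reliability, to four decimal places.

R(topside master controller) = exp(−0.0000543 × 2000) = 0.897089
R(HPU pump) = exp(−0.0000926 × 2000) = 0.830938
R(subsea electronics module) = exp(−0.000154 × 2000) = 0.734915
R(downhole gauge) = exp(−0.000140 × 2000) = 0.755784
R(directional control valve) = exp(−0.0000157 × 2000) = 0.969088
Parallel (HPU pump, subsea electronics module, downhole gauge, and directional control valve): 1 − (1 − 0.830938)(1 − 0.734915)(1 − 0.755784)(1 − 0.969088) = 0.999662
Series (topside master controller and [0.999662]): 0.897089 × 0.999662 = 0.8968

0.8968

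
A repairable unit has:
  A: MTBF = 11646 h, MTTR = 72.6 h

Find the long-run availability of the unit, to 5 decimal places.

A(A) = MTBF/(MTBF+MTTR) = 11646/(11646+72.6) = 0.99380

0.99380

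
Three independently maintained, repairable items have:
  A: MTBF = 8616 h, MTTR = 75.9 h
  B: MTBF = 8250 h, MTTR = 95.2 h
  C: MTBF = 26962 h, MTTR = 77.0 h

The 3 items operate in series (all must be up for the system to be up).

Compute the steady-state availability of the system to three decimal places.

0.977

A(A) = MTBF/(MTBF+MTTR) = 8616/(8616+75.9) = 0.991268
A(B) = MTBF/(MTBF+MTTR) = 8250/(8250+95.2) = 0.988592
A(C) = MTBF/(MTBF+MTTR) = 26962/(26962+77.0) = 0.997152
Series availability: 0.991268 × 0.988592 × 0.997152 = 0.977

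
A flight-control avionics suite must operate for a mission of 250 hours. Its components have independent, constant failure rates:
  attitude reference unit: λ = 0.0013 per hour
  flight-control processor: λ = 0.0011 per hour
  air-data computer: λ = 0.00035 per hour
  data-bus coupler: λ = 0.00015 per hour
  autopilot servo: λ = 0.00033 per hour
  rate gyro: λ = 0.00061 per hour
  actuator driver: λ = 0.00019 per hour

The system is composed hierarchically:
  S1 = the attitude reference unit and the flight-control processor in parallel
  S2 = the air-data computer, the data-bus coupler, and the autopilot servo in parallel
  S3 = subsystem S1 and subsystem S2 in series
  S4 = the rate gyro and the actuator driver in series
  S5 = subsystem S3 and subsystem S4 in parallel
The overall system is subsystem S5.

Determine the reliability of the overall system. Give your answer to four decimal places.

0.9879

R(attitude reference unit) = exp(−0.0013 × 250) = 0.722527
R(flight-control processor) = exp(−0.0011 × 250) = 0.759572
R(air-data computer) = exp(−0.00035 × 250) = 0.916219
R(data-bus coupler) = exp(−0.00015 × 250) = 0.963194
R(autopilot servo) = exp(−0.00033 × 250) = 0.920811
R(rate gyro) = exp(−0.00061 × 250) = 0.858559
R(actuator driver) = exp(−0.00019 × 250) = 0.953610
Parallel (attitude reference unit and flight-control processor): 1 − (1 − 0.722527)(1 − 0.759572) = 0.933288
Parallel (air-data computer, data-bus coupler, and autopilot servo): 1 − (1 − 0.916219)(1 − 0.963194)(1 − 0.920811) = 0.999756
Series ([0.933288] and [0.999756]): 0.933288 × 0.999756 = 0.933060
Series (rate gyro and actuator driver): 0.858559 × 0.953610 = 0.818730
Parallel ([0.933060] and [0.818730]): 1 − (1 − 0.933060)(1 − 0.818730) = 0.9879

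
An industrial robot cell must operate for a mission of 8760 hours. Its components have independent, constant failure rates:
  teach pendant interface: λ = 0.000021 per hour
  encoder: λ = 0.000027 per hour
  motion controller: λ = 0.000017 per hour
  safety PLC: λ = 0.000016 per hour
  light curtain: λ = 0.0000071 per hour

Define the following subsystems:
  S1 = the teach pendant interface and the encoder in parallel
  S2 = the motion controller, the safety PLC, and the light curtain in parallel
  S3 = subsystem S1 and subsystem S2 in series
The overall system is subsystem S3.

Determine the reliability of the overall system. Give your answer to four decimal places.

0.9636

R(teach pendant interface) = exp(−0.000021 × 8760) = 0.831969
R(encoder) = exp(−0.000027 × 8760) = 0.789370
R(motion controller) = exp(−0.000017 × 8760) = 0.861638
R(safety PLC) = exp(−0.000016 × 8760) = 0.869219
R(light curtain) = exp(−0.0000071 × 8760) = 0.939699
Parallel (teach pendant interface and encoder): 1 − (1 − 0.831969)(1 − 0.789370) = 0.964608
Parallel (motion controller, safety PLC, and light curtain): 1 − (1 − 0.861638)(1 − 0.869219)(1 − 0.939699) = 0.998909
Series ([0.964608] and [0.998909]): 0.964608 × 0.998909 = 0.9636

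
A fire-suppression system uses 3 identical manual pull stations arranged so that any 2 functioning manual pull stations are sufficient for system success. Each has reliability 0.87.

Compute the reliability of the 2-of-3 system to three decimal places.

R = Σ_{i=2}^{3} C(3,i) p^i (1−p)^{3−i} with p = 0.87
C(3,2)·0.87^2·0.13^1 = 0.29519
C(3,3)·0.87^3·0.13^0 = 0.65850
Sum = 0.954

0.954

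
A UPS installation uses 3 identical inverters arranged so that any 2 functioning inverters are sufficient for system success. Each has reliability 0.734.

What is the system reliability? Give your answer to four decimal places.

0.8254

R = Σ_{i=2}^{3} C(3,i) p^i (1−p)^{3−i} with p = 0.734
C(3,2)·0.734^2·0.266^1 = 0.429927
C(3,3)·0.734^3·0.266^0 = 0.395447
Sum = 0.8254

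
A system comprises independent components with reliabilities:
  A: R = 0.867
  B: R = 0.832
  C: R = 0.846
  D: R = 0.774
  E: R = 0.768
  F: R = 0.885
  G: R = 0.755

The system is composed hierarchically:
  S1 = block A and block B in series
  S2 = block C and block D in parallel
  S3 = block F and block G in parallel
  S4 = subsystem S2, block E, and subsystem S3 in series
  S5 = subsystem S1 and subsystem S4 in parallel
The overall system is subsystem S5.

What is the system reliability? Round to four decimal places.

Series (A and B): 0.867000 × 0.832000 = 0.721344
Parallel (C and D): 1 − (1 − 0.846000)(1 − 0.774000) = 0.965196
Parallel (F and G): 1 − (1 − 0.885000)(1 − 0.755000) = 0.971825
Series ([0.965196], E, and [0.971825]): 0.965196 × 0.768000 × 0.971825 = 0.720385
Parallel ([0.721344] and [0.720385]): 1 − (1 − 0.721344)(1 − 0.720385) = 0.9221

0.9221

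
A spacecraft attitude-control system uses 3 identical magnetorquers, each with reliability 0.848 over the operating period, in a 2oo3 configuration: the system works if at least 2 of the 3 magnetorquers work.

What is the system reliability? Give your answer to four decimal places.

0.9377

R = Σ_{i=2}^{3} C(3,i) p^i (1−p)^{3−i} with p = 0.848
C(3,2)·0.848^2·0.152^1 = 0.327911
C(3,3)·0.848^3·0.152^0 = 0.609800
Sum = 0.9377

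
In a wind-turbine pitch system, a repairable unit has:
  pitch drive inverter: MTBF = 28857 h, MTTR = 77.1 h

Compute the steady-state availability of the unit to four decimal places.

A(pitch drive inverter) = MTBF/(MTBF+MTTR) = 28857/(28857+77.1) = 0.9973

0.9973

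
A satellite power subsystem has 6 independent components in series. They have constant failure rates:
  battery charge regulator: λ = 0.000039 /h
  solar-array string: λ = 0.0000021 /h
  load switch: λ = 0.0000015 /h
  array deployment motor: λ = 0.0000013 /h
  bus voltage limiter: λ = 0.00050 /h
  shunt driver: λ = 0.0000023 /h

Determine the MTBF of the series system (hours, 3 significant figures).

1830

Series of exponential components: λ_sys = Σ λ_i
λ_sys = 0.000039 + 0.0000021 + 0.0000015 + 0.0000013 + 0.00050 + 0.0000023 = 5.4620e-04 /h
MTBF = 1 / λ_sys = 1830 h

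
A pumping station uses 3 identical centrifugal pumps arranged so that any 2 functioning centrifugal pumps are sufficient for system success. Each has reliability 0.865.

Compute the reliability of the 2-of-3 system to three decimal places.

R = Σ_{i=2}^{3} C(3,i) p^i (1−p)^{3−i} with p = 0.865
C(3,2)·0.865^2·0.135^1 = 0.30303
C(3,3)·0.865^3·0.135^0 = 0.64721
Sum = 0.950

0.950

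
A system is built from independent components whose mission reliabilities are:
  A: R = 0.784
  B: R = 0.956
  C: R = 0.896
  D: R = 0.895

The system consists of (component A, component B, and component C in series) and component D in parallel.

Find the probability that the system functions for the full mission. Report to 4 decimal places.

Series (A, B, and C): 0.784000 × 0.956000 × 0.896000 = 0.671556
Parallel ([0.671556] and D): 1 − (1 − 0.671556)(1 − 0.895000) = 0.9655

0.9655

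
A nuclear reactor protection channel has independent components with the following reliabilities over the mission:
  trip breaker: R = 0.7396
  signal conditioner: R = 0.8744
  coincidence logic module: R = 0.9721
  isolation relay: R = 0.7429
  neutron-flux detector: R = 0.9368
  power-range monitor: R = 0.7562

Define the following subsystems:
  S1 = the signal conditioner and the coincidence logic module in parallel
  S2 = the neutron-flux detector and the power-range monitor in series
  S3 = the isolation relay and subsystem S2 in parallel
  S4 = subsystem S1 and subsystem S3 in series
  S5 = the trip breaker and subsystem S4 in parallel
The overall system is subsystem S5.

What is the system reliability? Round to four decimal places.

Parallel (signal conditioner and coincidence logic module): 1 − (1 − 0.874400)(1 − 0.972100) = 0.996496
Series (neutron-flux detector and power-range monitor): 0.936800 × 0.756200 = 0.708408
Parallel (isolation relay and [0.708408]): 1 − (1 − 0.742900)(1 − 0.708408) = 0.925032
Series ([0.996496] and [0.925032]): 0.996496 × 0.925032 = 0.921791
Parallel (trip breaker and [0.921791]): 1 − (1 − 0.739600)(1 − 0.921791) = 0.9796

0.9796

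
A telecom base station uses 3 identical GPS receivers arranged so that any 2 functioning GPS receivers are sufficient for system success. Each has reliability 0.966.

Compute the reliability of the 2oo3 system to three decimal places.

R = Σ_{i=2}^{3} C(3,i) p^i (1−p)^{3−i} with p = 0.966
C(3,2)·0.966^2·0.034^1 = 0.09518
C(3,3)·0.966^3·0.034^0 = 0.90143
Sum = 0.997

0.997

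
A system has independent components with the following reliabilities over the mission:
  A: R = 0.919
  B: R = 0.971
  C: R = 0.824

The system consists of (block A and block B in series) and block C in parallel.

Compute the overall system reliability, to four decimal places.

0.9811

Series (A and B): 0.919000 × 0.971000 = 0.892349
Parallel ([0.892349] and C): 1 − (1 − 0.892349)(1 − 0.824000) = 0.9811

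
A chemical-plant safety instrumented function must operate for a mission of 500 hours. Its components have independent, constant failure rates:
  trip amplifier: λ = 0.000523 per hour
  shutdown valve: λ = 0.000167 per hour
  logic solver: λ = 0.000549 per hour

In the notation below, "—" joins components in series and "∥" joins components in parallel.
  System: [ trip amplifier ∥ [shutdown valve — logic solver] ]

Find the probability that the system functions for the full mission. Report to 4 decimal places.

R(trip amplifier) = exp(−0.000523 × 500) = 0.769896
R(shutdown valve) = exp(−0.000167 × 500) = 0.919891
R(logic solver) = exp(−0.000549 × 500) = 0.759952
Series (shutdown valve and logic solver): 0.919891 × 0.759952 = 0.699073
Parallel (trip amplifier and [0.699073]): 1 − (1 − 0.769896)(1 − 0.699073) = 0.9308

0.9308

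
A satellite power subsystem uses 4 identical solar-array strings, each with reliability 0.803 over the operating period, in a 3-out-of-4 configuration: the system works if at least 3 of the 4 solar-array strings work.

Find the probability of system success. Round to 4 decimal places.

0.8238

R = Σ_{i=3}^{4} C(4,i) p^i (1−p)^{4−i} with p = 0.803
C(4,3)·0.803^3·0.197^1 = 0.408012
C(4,4)·0.803^4·0.197^0 = 0.415779
Sum = 0.8238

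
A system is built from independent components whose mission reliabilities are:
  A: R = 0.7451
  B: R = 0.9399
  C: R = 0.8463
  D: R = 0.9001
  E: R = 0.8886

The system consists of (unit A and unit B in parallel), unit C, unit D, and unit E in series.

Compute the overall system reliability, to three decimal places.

Parallel (A and B): 1 − (1 − 0.74510)(1 − 0.93990) = 0.98468
Series ([0.98468], C, D, and E): 0.98468 × 0.84630 × 0.90010 × 0.88860 = 0.667

0.667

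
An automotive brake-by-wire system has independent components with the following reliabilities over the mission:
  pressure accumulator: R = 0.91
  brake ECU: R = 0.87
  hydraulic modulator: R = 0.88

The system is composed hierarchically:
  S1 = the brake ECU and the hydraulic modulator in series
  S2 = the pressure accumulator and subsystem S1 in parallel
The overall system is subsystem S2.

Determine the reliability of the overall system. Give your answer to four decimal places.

0.9789

Series (brake ECU and hydraulic modulator): 0.870000 × 0.880000 = 0.765600
Parallel (pressure accumulator and [0.765600]): 1 − (1 − 0.910000)(1 − 0.765600) = 0.9789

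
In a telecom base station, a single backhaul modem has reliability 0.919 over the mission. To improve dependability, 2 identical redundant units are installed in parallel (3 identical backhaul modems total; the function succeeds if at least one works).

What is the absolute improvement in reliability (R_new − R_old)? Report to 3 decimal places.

0.080

R_before = 0.919
R_after = 1 − (1 − 0.919)^3 = 0.999
ΔR = 0.999 − 0.919 = 0.080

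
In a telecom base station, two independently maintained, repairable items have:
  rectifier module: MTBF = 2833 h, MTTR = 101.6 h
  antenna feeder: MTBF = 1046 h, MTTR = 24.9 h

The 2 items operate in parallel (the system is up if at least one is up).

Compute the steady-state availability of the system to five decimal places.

A(rectifier module) = MTBF/(MTBF+MTTR) = 2833/(2833+101.6) = 0.965379
A(antenna feeder) = MTBF/(MTBF+MTTR) = 1046/(1046+24.9) = 0.976749
Parallel availability: 1 − (1 − 0.965379)(1 − 0.976749) = 0.99920

0.99920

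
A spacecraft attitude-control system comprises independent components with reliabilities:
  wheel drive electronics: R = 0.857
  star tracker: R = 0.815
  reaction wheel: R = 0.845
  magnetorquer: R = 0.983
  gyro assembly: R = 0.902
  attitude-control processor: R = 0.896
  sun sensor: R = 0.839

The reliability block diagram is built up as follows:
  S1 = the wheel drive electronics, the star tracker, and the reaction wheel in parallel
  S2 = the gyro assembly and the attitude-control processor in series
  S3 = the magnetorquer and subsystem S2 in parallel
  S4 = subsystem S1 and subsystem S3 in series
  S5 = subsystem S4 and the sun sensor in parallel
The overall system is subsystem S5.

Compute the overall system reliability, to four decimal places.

Parallel (wheel drive electronics, star tracker, and reaction wheel): 1 − (1 − 0.857000)(1 − 0.815000)(1 − 0.845000) = 0.995899
Series (gyro assembly and attitude-control processor): 0.902000 × 0.896000 = 0.808192
Parallel (magnetorquer and [0.808192]): 1 − (1 − 0.983000)(1 − 0.808192) = 0.996739
Series ([0.995899] and [0.996739]): 0.995899 × 0.996739 = 0.992651
Parallel ([0.992651] and sun sensor): 1 − (1 − 0.992651)(1 − 0.839000) = 0.9988

0.9988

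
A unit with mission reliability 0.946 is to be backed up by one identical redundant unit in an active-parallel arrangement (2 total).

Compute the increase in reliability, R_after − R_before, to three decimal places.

0.051

R_before = 0.946
R_after = 1 − (1 − 0.946)^2 = 0.997
ΔR = 0.997 − 0.946 = 0.051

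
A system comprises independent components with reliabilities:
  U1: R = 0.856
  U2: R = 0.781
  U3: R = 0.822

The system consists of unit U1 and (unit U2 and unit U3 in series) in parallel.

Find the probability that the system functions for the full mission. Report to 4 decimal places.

0.9484

Series (U2 and U3): 0.781000 × 0.822000 = 0.641982
Parallel (U1 and [0.641982]): 1 − (1 − 0.856000)(1 − 0.641982) = 0.9484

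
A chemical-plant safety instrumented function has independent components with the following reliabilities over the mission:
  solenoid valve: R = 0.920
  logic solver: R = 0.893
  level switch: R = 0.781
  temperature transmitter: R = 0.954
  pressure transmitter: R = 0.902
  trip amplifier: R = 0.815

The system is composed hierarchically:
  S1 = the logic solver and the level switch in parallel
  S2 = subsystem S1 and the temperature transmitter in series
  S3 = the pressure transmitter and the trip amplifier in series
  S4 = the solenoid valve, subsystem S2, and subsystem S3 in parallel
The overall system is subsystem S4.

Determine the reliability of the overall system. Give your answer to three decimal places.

Parallel (logic solver and level switch): 1 − (1 − 0.89300)(1 − 0.78100) = 0.97657
Series ([0.97657] and temperature transmitter): 0.97657 × 0.95400 = 0.93165
Series (pressure transmitter and trip amplifier): 0.90200 × 0.81500 = 0.73513
Parallel (solenoid valve, [0.93165], and [0.73513]): 1 − (1 − 0.92000)(1 − 0.93165)(1 − 0.73513) = 0.999

0.999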